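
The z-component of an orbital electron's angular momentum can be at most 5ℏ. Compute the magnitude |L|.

The maximum L_z equals lℏ, giving l = 5.
|L| = ℏ√(l(l+1)) = √30 ℏ.

|L| = √30 ℏ ≈ 5.477ℏ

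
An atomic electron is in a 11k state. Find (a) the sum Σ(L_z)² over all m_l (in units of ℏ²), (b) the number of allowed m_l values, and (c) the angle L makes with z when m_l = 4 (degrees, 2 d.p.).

Σ(L_z)² = 280 ℏ²; 15 values; θ(m_l=4) ≈ 57.69°

For 11k, l = 7.
Σ m_l² = 280, so Σ(L_z)² = 280 ℏ².
There are 2l+1 = 15 values of m_l.
For m_l = 4: cos θ = 4/√56, θ ≈ 57.69°.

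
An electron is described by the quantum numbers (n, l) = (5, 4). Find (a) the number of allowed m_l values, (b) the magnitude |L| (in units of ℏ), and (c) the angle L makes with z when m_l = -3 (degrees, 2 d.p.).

9 values; |L| = 2√5 ℏ ≈ 4.472ℏ; θ(m_l=-3) ≈ 132.13°

There are 2l+1 = 9 values of m_l.
|L| = ℏ√(4·5) = 2√5 ℏ ≈ 4.472ℏ.
For m_l = -3: cos θ = -3/√20, θ ≈ 132.13°.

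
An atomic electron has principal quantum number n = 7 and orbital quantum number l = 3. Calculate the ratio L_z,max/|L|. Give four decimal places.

L_z,max/|L| = 0.8660

|L| = 2√3 ℏ ≈ 3.4641ℏ, while L_z,max = lℏ = 3ℏ.
L_z,max/|L| = 3/√12 = 0.8660.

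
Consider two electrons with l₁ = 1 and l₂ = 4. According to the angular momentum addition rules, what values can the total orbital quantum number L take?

Angular momentum addition gives L = |l₁ − l₂|, …, l₁ + l₂.
L ∈ {3, 4, 5}.

L = 3, 4, 5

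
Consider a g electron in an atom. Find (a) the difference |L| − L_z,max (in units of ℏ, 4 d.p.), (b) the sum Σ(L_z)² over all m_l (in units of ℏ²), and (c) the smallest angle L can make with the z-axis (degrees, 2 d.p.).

|L|−L_z,max ≈ 0.4721ℏ; Σ(L_z)² = 60 ℏ²; θ_min ≈ 26.57°

G corresponds to l = 4.
|L| − L_z,max = (2√5 − 4)ℏ ≈ 0.4721ℏ.
Σ m_l² = 60, so Σ(L_z)² = 60 ℏ².
cos θ_min = 4/√20, so θ_min ≈ 26.57°.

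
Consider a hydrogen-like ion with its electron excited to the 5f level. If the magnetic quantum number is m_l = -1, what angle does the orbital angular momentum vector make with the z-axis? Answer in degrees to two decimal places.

θ ≈ 106.78°

The 5f level has l = 3.
|L| = ℏ√(l(l+1)) = 2√3 ℏ.
L_z = m_l ℏ = −1ℏ.
cos θ = L_z/|L| = -1/√12, so θ ≈ 106.78°.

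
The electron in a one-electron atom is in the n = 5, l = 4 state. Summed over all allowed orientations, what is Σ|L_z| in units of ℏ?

m_l ∈ {-4, -3, -2, -1, 0, 1, 2, 3, 4}.
Σ|m_l| = l(l+1) = 20.

Σ|L_z| = 20 ℏ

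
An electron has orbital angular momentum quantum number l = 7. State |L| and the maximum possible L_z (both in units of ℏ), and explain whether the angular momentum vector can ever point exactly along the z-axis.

No: L_z,max = 7ℏ < |L| = 2√14 ℏ ≈ 7.483ℏ

|L| = 2√14 ℏ ≈ 7.4833ℏ, while L_z,max = lℏ = 7ℏ.
Since |L| > L_z,max, the vector can never point exactly along z; the closest it comes is θ_min = arccos(7/√56) ≈ 20.7°.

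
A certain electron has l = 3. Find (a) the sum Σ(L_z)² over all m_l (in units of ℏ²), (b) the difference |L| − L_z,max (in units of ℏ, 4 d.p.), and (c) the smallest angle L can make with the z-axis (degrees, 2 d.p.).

Σ(L_z)² = 28 ℏ²; |L|−L_z,max ≈ 0.4641ℏ; θ_min ≈ 30.00°

Σ m_l² = 28, so Σ(L_z)² = 28 ℏ².
|L| − L_z,max = (2√3 − 3)ℏ ≈ 0.4641ℏ.
cos θ_min = 3/√12, so θ_min ≈ 30.00°.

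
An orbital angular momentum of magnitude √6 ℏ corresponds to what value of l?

l = 2

(|L|/ℏ)² = l(l+1) = 6.
l² + l − 6 = 0 ⇒ l = 2.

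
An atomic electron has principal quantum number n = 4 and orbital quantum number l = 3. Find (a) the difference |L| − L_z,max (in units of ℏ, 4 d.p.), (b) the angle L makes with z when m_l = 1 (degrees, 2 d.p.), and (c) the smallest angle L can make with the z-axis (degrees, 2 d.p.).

|L|−L_z,max ≈ 0.4641ℏ; θ(m_l=1) ≈ 73.22°; θ_min ≈ 30.00°

|L| − L_z,max = (2√3 − 3)ℏ ≈ 0.4641ℏ.
For m_l = 1: cos θ = 1/√12, θ ≈ 73.22°.
cos θ_min = 3/√12, so θ_min ≈ 30.00°.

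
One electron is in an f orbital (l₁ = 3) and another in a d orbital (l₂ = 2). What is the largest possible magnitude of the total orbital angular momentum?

|L_tot|_max = √30 ℏ ≈ 5.477ℏ

L runs from |3 − 2| = 1 to 3 + 2 = 5.
So L can be 1, 2, 3, 4, 5.
The largest magnitude corresponds to L = 5: |L_tot| = ℏ√(5·6) = √30 ℏ.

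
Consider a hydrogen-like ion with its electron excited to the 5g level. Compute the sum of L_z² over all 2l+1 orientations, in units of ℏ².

Σ(L_z)² = 60 ℏ²

The 5g level has l = 4.
The allowed m_l values are -4, -3, -2, -1, 0, 1, 2, 3, 4.
Σ m_l² = l(l+1)(2l+1)/3 = 4·5·9/3 = 60.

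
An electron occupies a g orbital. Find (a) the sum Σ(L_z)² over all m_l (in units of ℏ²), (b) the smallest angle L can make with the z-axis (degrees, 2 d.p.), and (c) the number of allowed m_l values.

Σ(L_z)² = 60 ℏ²; θ_min ≈ 26.57°; 9 values

For a g orbital, l = 4.
Σ m_l² = 60, so Σ(L_z)² = 60 ℏ².
cos θ_min = 4/√20, so θ_min ≈ 26.57°.
There are 2l+1 = 9 values of m_l.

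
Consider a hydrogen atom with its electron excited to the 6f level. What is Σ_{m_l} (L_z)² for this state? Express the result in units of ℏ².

The 6f level has l = 3.
m_l ∈ {-3, -2, -1, 0, 1, 2, 3}.
Σ m_l² = 2·(1 + 4 + 9) = 28.

Σ(L_z)² = 28 ℏ²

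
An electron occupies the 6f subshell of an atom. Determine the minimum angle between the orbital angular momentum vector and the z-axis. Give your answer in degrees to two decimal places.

θ_min ≈ 30.00°

The 6f subshell has l = 3.
|L| = √(l(l+1)) ℏ = 2√3 ℏ.
The smallest angle corresponds to the largest L_z, i.e. m_l = l = 3, giving L_z = 3ℏ.
cos θ_min = 3/√12, so θ_min ≈ 30.00°.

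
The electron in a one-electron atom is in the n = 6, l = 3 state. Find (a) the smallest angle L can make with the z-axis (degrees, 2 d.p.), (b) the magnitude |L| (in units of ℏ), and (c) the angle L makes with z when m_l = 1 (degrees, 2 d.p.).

cos θ_min = 3/√12, so θ_min ≈ 30.00°.
|L| = ℏ√(3·4) = 2√3 ℏ ≈ 3.464ℏ.
For m_l = 1: cos θ = 1/√12, θ ≈ 73.22°.

θ_min ≈ 30.00°; |L| = 2√3 ℏ ≈ 3.464ℏ; θ(m_l=1) ≈ 73.22°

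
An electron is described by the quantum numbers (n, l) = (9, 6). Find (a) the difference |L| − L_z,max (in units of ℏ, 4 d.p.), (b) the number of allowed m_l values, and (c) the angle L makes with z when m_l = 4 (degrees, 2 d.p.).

|L| − L_z,max = (√42 − 6)ℏ ≈ 0.4807ℏ.
There are 2l+1 = 13 values of m_l.
For m_l = 4: cos θ = 4/√42, θ ≈ 51.89°.

|L|−L_z,max ≈ 0.4807ℏ; 13 values; θ(m_l=4) ≈ 51.89°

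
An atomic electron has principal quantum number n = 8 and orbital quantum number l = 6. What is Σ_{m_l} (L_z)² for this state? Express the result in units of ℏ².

Σ(L_z)² = 182 ℏ²

The allowed m_l values are -6, -5, -4, -3, -2, -1, 0, 1, 2, 3, 4, 5, 6.
Summing m² from −6 to 6: Σ m_l² = 182.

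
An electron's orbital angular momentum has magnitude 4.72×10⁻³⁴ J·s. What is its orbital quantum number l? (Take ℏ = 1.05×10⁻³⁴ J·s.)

In units of ℏ, |L| ≈ 4.495.
l(l+1) ≈ 4.495² ≈ 20.21, so l = 4.

l = 4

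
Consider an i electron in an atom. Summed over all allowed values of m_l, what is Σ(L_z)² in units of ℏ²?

Σ(L_z)² = 182 ℏ²

For an i orbital, l = 6.
m_l ∈ {-6, -5, -4, -3, -2, -1, 0, 1, 2, 3, 4, 5, 6}.
Σ m_l² = 2·(1 + 4 + 9 + 16 + 25 + 36) = 182.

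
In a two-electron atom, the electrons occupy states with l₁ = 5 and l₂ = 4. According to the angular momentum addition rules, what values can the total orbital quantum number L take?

L runs from |5 − 4| = 1 to 5 + 4 = 9.
So L can be 1, 2, 3, 4, 5, 6, 7, 8, 9.

L = 1, 2, 3, 4, 5, 6, 7, 8, 9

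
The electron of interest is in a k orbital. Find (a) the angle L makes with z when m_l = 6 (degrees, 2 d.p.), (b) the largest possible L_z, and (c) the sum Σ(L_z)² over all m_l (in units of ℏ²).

θ(m_l=6) ≈ 36.70°; L_z,max = 7ℏ; Σ(L_z)² = 280 ℏ²

The letter k corresponds to l = 7.
For m_l = 6: cos θ = 6/√56, θ ≈ 36.70°.
L_z,max = lℏ = 7ℏ.
Σ m_l² = 280, so Σ(L_z)² = 280 ℏ².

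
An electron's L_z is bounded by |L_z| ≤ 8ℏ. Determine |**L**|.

L_z,max = lℏ, so l = 8.
Then |L| = ℏ√(8·9) = 6√2 ℏ.

|L| = 6√2 ℏ ≈ 8.485ℏ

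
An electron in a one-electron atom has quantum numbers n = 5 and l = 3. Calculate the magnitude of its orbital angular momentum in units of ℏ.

|L| = ℏ√(l(l+1)) = ℏ√(3·4) = 2√3 ℏ

|L| = 2√3 ℏ ≈ 3.464ℏ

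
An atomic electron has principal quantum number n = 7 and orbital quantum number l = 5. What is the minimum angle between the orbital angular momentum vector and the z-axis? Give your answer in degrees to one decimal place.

θ_min ≈ 24.1°

|L| = √(l(l+1)) ℏ = √30 ℏ.
The smallest angle corresponds to the largest L_z, i.e. m_l = l = 5, giving L_z = 5ℏ.
cos θ_min = 5/√30, so θ_min ≈ 24.1°.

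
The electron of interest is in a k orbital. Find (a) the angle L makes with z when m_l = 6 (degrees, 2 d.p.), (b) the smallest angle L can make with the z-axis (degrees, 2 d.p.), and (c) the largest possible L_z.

The letter k corresponds to l = 7.
For m_l = 6: cos θ = 6/√56, θ ≈ 36.70°.
cos θ_min = 7/√56, so θ_min ≈ 20.70°.
L_z,max = lℏ = 7ℏ.

θ(m_l=6) ≈ 36.70°; θ_min ≈ 20.70°; L_z,max = 7ℏ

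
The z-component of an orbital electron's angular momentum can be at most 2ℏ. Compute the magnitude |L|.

The maximum L_z equals lℏ, giving l = 2.
|L| = ℏ√(l(l+1)) = √6 ℏ.

|L| = √6 ℏ ≈ 2.449ℏ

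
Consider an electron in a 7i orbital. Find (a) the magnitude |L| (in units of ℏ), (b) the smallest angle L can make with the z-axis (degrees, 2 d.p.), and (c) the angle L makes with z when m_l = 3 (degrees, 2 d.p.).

The 7i subshell has l = 6.
|L| = ℏ√(6·7) = √42 ℏ ≈ 6.481ℏ.
cos θ_min = 6/√42, so θ_min ≈ 22.21°.
For m_l = 3: cos θ = 3/√42, θ ≈ 62.42°.

|L| = √42 ℏ ≈ 6.481ℏ; θ_min ≈ 22.21°; θ(m_l=3) ≈ 62.42°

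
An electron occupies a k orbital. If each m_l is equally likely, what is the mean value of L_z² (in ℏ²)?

A k state has l = 7.
The allowed m_l values are -7, -6, -5, -4, -3, -2, -1, 0, 1, 2, 3, 4, 5, 6, 7.
Average of L_z² over 15 states: 280/15 ℏ² = 18.67 ℏ².

⟨L_z²⟩ = 18.67 ℏ²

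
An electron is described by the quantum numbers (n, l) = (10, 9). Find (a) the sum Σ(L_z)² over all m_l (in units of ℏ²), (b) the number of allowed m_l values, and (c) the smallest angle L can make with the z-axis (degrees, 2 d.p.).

Σ m_l² = 570, so Σ(L_z)² = 570 ℏ².
There are 2l+1 = 19 values of m_l.
cos θ_min = 9/√90, so θ_min ≈ 18.43°.

Σ(L_z)² = 570 ℏ²; 19 values; θ_min ≈ 18.43°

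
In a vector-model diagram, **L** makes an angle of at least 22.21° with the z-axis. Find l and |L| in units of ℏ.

cos²θ_min = l/(l+1) = 0.8571.
Solving: l = 6.
Then |L| = ℏ√(6·7) = √42 ℏ.

l = 6, |L| = √42 ℏ ≈ 6.481ℏ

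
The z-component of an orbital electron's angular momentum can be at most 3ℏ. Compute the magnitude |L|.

|L| = 2√3 ℏ ≈ 3.464ℏ

The maximum L_z equals lℏ, giving l = 3.
|L| = √(l(l+1)) ℏ = 2√3 ℏ.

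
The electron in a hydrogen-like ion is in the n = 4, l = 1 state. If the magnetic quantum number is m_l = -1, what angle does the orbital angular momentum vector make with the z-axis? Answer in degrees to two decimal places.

|L| = √(l(l+1)) ℏ = √2 ℏ.
L_z = m_l ℏ = −1ℏ.
cos θ = L_z/|L| = -1/√2, so θ ≈ 135.00°.

θ ≈ 135.00°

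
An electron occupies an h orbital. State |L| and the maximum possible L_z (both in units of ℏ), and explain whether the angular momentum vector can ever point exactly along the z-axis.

No: L_z,max = 5ℏ < |L| = √30 ℏ ≈ 5.477ℏ

H corresponds to l = 5.
|L| = √30 ℏ ≈ 5.4772ℏ, while L_z,max = lℏ = 5ℏ.
Since |L| > L_z,max, the vector can never point exactly along z; the closest it comes is θ_min = arccos(5/√30) ≈ 24.1°.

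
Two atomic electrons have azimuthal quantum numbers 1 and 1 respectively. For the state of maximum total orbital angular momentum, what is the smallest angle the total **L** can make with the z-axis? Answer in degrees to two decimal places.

θ_min ≈ 35.26°

The total orbital quantum number L ranges from |l₁ − l₂| to l₁ + l₂ in integer steps.
L ∈ {0, 1, 2}.
The maximum is L = 2, with |L_tot| = ℏ√(2·3) = √6 ℏ.
The minimum angle with z is arccos(2/√6) ≈ 35.26°.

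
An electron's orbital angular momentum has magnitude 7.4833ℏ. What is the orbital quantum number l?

Since |L|² = l(l+1)ℏ², l(l+1) = 56.
The positive root is l = 7.

l = 7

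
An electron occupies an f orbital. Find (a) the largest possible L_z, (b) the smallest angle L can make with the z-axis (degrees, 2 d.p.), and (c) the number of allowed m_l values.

L_z,max = 3ℏ; θ_min ≈ 30.00°; 7 values

An f state has l = 3.
L_z,max = lℏ = 3ℏ.
cos θ_min = 3/√12, so θ_min ≈ 30.00°.
There are 2l+1 = 7 values of m_l.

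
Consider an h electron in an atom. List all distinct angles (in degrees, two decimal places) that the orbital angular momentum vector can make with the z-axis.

θ ∈ {24.09°, 43.09°, 56.79°, 68.58°, 79.48°, 90.00°, 100.52°, 111.42°, 123.21°, 136.91°, 155.91°}

For an h orbital, l = 5.
|L| = √(l(l+1)) ℏ = √30 ℏ.
cos θ = m_l/√30 for each m_l ∈ {-5, -4, -3, -2, -1, 0, 1, 2, 3, 4, 5}.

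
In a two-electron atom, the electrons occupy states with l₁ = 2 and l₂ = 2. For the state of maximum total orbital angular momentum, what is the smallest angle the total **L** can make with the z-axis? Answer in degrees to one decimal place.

θ_min ≈ 26.6°

The total orbital quantum number L ranges from |l₁ − l₂| to l₁ + l₂ in integer steps.
Allowed values: L = 0, 1, 2, 3, 4.
The maximum is L = 4, with |L_tot| = ℏ√(4·5) = 2√5 ℏ.
The minimum angle with z is arccos(4/√20) ≈ 26.6°.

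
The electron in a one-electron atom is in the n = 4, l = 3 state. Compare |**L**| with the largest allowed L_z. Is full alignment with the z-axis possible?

No: L_z,max = 3ℏ < |L| = 2√3 ℏ ≈ 3.464ℏ

|L| = 2√3 ℏ ≈ 3.4641ℏ, while L_z,max = lℏ = 3ℏ.
Since |L| > L_z,max, the vector can never point exactly along z; the closest it comes is θ_min = arccos(3/√12) ≈ 30.0°.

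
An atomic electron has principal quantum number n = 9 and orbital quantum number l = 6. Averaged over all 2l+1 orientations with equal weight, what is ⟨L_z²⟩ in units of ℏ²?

⟨L_z²⟩ = 14 ℏ²

The allowed m_l values are -6, -5, -4, -3, -2, -1, 0, 1, 2, 3, 4, 5, 6.
⟨L_z²⟩ = ℏ²·l(l+1)/3 = 14ℏ².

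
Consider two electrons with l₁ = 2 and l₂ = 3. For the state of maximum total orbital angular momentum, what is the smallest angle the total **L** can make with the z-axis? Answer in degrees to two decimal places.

θ_min ≈ 24.09°

The total orbital quantum number L ranges from |l₁ − l₂| to l₁ + l₂ in integer steps.
So L can be 1, 2, 3, 4, 5.
The maximum is L = 5, with |L_tot| = ℏ√(5·6) = √30 ℏ.
The minimum angle with z is arccos(5/√30) ≈ 24.09°.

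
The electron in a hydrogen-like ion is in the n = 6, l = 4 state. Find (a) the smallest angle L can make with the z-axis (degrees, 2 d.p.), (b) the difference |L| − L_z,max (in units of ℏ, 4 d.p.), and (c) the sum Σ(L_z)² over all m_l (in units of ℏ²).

θ_min ≈ 26.57°; |L|−L_z,max ≈ 0.4721ℏ; Σ(L_z)² = 60 ℏ²

cos θ_min = 4/√20, so θ_min ≈ 26.57°.
|L| − L_z,max = (2√5 − 4)ℏ ≈ 0.4721ℏ.
Σ m_l² = 60, so Σ(L_z)² = 60 ℏ².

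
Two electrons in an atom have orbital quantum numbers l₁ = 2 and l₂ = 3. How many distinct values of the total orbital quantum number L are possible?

By the triangle rule, |l₁ − l₂| ≤ L ≤ l₁ + l₂.
Allowed values: L = 1, 2, 3, 4, 5.
That is 5 values.

5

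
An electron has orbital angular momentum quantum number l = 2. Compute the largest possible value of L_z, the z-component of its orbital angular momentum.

L_z,max = 2ℏ

L_z = m_l ℏ with m_l ∈ {−2, …, 2}; the maximum is m_l = 2.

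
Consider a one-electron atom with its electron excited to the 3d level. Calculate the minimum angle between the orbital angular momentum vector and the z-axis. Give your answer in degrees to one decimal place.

θ_min ≈ 35.3°

The 3d level has l = 2.
|L|² = l(l+1)ℏ² = 6ℏ², so |L| = √6 ℏ.
The smallest angle corresponds to the largest L_z, i.e. m_l = l = 2, giving L_z = 2ℏ.
cos θ_min = 2/√6, so θ_min ≈ 35.3°.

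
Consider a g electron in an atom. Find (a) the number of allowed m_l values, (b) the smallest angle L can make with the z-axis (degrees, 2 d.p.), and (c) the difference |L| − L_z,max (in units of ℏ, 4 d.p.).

9 values; θ_min ≈ 26.57°; |L|−L_z,max ≈ 0.4721ℏ

A g state has l = 4.
There are 2l+1 = 9 values of m_l.
cos θ_min = 4/√20, so θ_min ≈ 26.57°.
|L| − L_z,max = (2√5 − 4)ℏ ≈ 0.4721ℏ.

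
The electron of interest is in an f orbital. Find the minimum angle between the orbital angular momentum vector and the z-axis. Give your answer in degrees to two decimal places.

θ_min ≈ 30.00°

An f state has l = 3.
|L|² = l(l+1)ℏ² = 12ℏ², so |L| = 2√3 ℏ.
The smallest angle corresponds to the largest L_z, i.e. m_l = l = 3, giving L_z = 3ℏ.
cos θ_min = 3/√12, so θ_min ≈ 30.00°.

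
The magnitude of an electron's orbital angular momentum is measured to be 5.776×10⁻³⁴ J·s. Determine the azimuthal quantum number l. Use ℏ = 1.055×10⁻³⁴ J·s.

In units of ℏ, |L| ≈ 5.475.
(|L|/ℏ)² = l(l+1) ≈ 29.97 ⇒ l = 5.

l = 5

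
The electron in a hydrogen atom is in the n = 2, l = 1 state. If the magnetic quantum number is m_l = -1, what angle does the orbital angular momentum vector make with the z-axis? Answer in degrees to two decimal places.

|L| = √(l(l+1)) ℏ = √2 ℏ.
L_z = m_l ℏ = −1ℏ.
cos θ = L_z/|L| = -1/√2, so θ ≈ 135.00°.

θ ≈ 135.00°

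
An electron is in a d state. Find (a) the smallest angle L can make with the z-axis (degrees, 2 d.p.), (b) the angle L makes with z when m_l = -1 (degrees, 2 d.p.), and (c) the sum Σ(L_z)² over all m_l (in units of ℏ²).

θ_min ≈ 35.26°; θ(m_l=-1) ≈ 114.09°; Σ(L_z)² = 10 ℏ²

The letter d corresponds to l = 2.
cos θ_min = 2/√6, so θ_min ≈ 35.26°.
For m_l = -1: cos θ = -1/√6, θ ≈ 114.09°.
Σ m_l² = 10, so Σ(L_z)² = 10 ℏ².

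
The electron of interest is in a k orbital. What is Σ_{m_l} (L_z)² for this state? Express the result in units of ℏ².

Σ(L_z)² = 280 ℏ²

A k state has l = 7.
m_l ∈ {-7, -6, -5, -4, -3, -2, -1, 0, 1, 2, 3, 4, 5, 6, 7}.
Σ m_l² = l(l+1)(2l+1)/3 = 7·8·15/3 = 280.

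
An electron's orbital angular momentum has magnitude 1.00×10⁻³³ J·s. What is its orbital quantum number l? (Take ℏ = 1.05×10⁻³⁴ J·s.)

l = 9

Dividing by ℏ: |L|/ℏ ≈ 9.524.
l(l+1) ≈ 9.524² ≈ 90.70, so l = 9.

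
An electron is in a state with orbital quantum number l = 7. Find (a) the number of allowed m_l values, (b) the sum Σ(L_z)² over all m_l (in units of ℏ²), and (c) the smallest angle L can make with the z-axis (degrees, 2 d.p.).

There are 2l+1 = 15 values of m_l.
Σ m_l² = 280, so Σ(L_z)² = 280 ℏ².
cos θ_min = 7/√56, so θ_min ≈ 20.70°.

15 values; Σ(L_z)² = 280 ℏ²; θ_min ≈ 20.70°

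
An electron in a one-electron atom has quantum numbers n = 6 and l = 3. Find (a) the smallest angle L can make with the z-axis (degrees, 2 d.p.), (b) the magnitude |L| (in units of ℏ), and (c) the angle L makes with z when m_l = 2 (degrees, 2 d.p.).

cos θ_min = 3/√12, so θ_min ≈ 30.00°.
|L| = ℏ√(3·4) = 2√3 ℏ ≈ 3.464ℏ.
For m_l = 2: cos θ = 2/√12, θ ≈ 54.74°.

θ_min ≈ 30.00°; |L| = 2√3 ℏ ≈ 3.464ℏ; θ(m_l=2) ≈ 54.74°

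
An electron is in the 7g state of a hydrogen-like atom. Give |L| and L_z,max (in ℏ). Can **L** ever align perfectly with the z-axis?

No: L_z,max = 4ℏ < |L| = 2√5 ℏ ≈ 4.472ℏ

7g means n = 7, l = 4.
|L| = 2√5 ℏ ≈ 4.4721ℏ, while L_z,max = lℏ = 4ℏ.
Since |L| > L_z,max, the vector can never point exactly along z; the closest it comes is θ_min = arccos(4/√20) ≈ 26.6°.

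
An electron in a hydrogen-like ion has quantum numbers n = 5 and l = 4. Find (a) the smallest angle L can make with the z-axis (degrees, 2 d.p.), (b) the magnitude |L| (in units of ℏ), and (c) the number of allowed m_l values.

cos θ_min = 4/√20, so θ_min ≈ 26.57°.
|L| = ℏ√(4·5) = 2√5 ℏ ≈ 4.472ℏ.
There are 2l+1 = 9 values of m_l.

θ_min ≈ 26.57°; |L| = 2√5 ℏ ≈ 4.472ℏ; 9 values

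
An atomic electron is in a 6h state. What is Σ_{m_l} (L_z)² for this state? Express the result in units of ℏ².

Σ(L_z)² = 110 ℏ²

For 6h, l = 5.
m_l runs from −5 to 5, i.e. {-5, -4, -3, -2, -1, 0, 1, 2, 3, 4, 5}.
Summing m² from −5 to 5: Σ m_l² = 110.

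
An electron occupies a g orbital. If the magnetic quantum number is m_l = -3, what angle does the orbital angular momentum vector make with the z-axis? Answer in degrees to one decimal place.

θ ≈ 132.1°

G corresponds to l = 4.
|L| = √(l(l+1)) ℏ = 2√5 ℏ.
L_z = m_l ℏ = −3ℏ.
cos θ = L_z/|L| = -3/√20, so θ ≈ 132.1°.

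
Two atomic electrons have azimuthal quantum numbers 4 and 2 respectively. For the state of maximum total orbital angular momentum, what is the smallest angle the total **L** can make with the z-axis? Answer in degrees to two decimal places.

L runs from |4 − 2| = 2 to 4 + 2 = 6.
L ∈ {2, 3, 4, 5, 6}.
The maximum is L = 6, with |L_tot| = ℏ√(6·7) = √42 ℏ.
The minimum angle with z is arccos(6/√42) ≈ 22.21°.

θ_min ≈ 22.21°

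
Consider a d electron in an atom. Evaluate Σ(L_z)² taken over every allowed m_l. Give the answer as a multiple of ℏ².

Σ(L_z)² = 10 ℏ²

For a d orbital, l = 2.
m_l ∈ {-2, -1, 0, 1, 2}.
Σ m_l² = l(l+1)(2l+1)/3 = 2·3·5/3 = 10.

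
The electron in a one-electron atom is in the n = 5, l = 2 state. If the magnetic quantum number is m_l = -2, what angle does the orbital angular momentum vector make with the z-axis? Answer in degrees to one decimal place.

θ ≈ 144.7°

|L|² = l(l+1)ℏ² = 6ℏ², so |L| = √6 ℏ.
L_z = m_l ℏ = −2ℏ.
cos θ = L_z/|L| = -2/√6, so θ ≈ 144.7°.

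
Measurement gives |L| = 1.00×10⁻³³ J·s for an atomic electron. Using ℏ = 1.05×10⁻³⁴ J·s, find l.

l = 9

|L|/ℏ = (1.00×10⁻³³)/(1.05×10⁻³⁴) ≈ 9.524.
l(l+1) ≈ 9.524² ≈ 90.70, so l = 9.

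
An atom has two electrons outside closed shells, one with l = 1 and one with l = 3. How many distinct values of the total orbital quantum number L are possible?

Angular momentum addition gives L = |l₁ − l₂|, …, l₁ + l₂.
So L can be 2, 3, 4.
That is 3 values.

3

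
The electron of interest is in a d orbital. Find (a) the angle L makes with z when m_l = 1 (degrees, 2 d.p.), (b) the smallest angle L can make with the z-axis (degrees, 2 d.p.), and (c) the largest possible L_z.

θ(m_l=1) ≈ 65.91°; θ_min ≈ 35.26°; L_z,max = 2ℏ

A d state has l = 2.
For m_l = 1: cos θ = 1/√6, θ ≈ 65.91°.
cos θ_min = 2/√6, so θ_min ≈ 35.26°.
L_z,max = lℏ = 2ℏ.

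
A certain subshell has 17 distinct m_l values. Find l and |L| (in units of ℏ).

Since there are 2l+1 = 17 values of m_l, l = 8.
|L| = ℏ√(l(l+1)) = ℏ√(8·9) = 6√2 ℏ.

l = 8, |L| = 6√2 ℏ ≈ 8.485ℏ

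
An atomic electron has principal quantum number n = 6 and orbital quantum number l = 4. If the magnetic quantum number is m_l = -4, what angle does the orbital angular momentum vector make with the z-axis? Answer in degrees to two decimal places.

θ ≈ 153.43°

|L| = ℏ√(l(l+1)) = 2√5 ℏ.
L_z = m_l ℏ = −4ℏ.
cos θ = L_z/|L| = -4/√20, so θ ≈ 153.43°.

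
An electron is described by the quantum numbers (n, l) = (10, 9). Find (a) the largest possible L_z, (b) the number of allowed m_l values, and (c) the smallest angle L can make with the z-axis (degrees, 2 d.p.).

L_z,max = lℏ = 9ℏ.
There are 2l+1 = 19 values of m_l.
cos θ_min = 9/√90, so θ_min ≈ 18.43°.

L_z,max = 9ℏ; 19 values; θ_min ≈ 18.43°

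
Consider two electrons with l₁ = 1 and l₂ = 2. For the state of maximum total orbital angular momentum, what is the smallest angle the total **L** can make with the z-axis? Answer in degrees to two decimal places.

The total orbital quantum number L ranges from |l₁ − l₂| to l₁ + l₂ in integer steps.
So L can be 1, 2, 3.
The maximum is L = 3, with |L_tot| = ℏ√(3·4) = 2√3 ℏ.
The minimum angle with z is arccos(3/√12) ≈ 30.00°.

θ_min ≈ 30.00°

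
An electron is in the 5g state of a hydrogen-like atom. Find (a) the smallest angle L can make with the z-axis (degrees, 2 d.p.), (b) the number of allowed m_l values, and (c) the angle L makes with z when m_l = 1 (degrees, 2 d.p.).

The 5g subshell has l = 4.
cos θ_min = 4/√20, so θ_min ≈ 26.57°.
There are 2l+1 = 9 values of m_l.
For m_l = 1: cos θ = 1/√20, θ ≈ 77.08°.

θ_min ≈ 26.57°; 9 values; θ(m_l=1) ≈ 77.08°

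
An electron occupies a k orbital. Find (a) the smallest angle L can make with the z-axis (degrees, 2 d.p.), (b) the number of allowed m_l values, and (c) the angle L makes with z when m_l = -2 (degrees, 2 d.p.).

θ_min ≈ 20.70°; 15 values; θ(m_l=-2) ≈ 105.50°

For a k orbital, l = 7.
cos θ_min = 7/√56, so θ_min ≈ 20.70°.
There are 2l+1 = 15 values of m_l.
For m_l = -2: cos θ = -2/√56, θ ≈ 105.50°.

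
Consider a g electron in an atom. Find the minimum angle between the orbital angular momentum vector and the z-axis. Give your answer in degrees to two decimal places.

G corresponds to l = 4.
|L| = √(l(l+1)) ℏ = 2√5 ℏ.
The smallest angle corresponds to the largest L_z, i.e. m_l = l = 4, giving L_z = 4ℏ.
cos θ_min = 4/√20, so θ_min ≈ 26.57°.

θ_min ≈ 26.57°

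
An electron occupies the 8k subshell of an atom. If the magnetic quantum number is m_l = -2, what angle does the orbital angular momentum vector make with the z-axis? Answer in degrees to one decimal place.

8k means n = 8, l = 7.
|L|² = l(l+1)ℏ² = 56ℏ², so |L| = 2√14 ℏ.
L_z = m_l ℏ = −2ℏ.
cos θ = L_z/|L| = -2/√56, so θ ≈ 105.5°.

θ ≈ 105.5°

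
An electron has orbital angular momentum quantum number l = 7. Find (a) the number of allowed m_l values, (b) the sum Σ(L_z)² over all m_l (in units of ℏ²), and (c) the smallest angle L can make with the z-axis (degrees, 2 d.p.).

There are 2l+1 = 15 values of m_l.
Σ m_l² = 280, so Σ(L_z)² = 280 ℏ².
cos θ_min = 7/√56, so θ_min ≈ 20.70°.

15 values; Σ(L_z)² = 280 ℏ²; θ_min ≈ 20.70°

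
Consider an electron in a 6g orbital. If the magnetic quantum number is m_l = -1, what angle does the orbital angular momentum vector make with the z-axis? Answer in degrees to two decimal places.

For 6g, l = 4.
|L| = ℏ√(l(l+1)) = 2√5 ℏ.
L_z = m_l ℏ = −1ℏ.
cos θ = L_z/|L| = -1/√20, so θ ≈ 102.92°.

θ ≈ 102.92°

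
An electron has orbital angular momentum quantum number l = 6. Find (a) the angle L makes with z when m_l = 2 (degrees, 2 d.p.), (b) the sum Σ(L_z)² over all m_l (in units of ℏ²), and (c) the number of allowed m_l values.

For m_l = 2: cos θ = 2/√42, θ ≈ 72.02°.
Σ m_l² = 182, so Σ(L_z)² = 182 ℏ².
There are 2l+1 = 13 values of m_l.

θ(m_l=2) ≈ 72.02°; Σ(L_z)² = 182 ℏ²; 13 values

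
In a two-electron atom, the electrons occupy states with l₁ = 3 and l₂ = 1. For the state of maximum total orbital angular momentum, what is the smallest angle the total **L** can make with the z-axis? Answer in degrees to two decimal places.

θ_min ≈ 26.57°

The total orbital quantum number L ranges from |l₁ − l₂| to l₁ + l₂ in integer steps.
Allowed values: L = 2, 3, 4.
The maximum is L = 4, with |L_tot| = ℏ√(4·5) = 2√5 ℏ.
The minimum angle with z is arccos(4/√20) ≈ 26.57°.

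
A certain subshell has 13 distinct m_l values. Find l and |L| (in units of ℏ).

l = 6, |L| = √42 ℏ ≈ 6.481ℏ

13 = 2l + 1, so l = (13−1)/2 = 6.
Then |L| = √(l(l+1)) ℏ = √42 ℏ.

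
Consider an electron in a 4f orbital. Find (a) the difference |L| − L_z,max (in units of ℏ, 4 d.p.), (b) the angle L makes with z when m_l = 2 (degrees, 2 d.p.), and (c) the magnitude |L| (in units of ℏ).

|L|−L_z,max ≈ 0.4641ℏ; θ(m_l=2) ≈ 54.74°; |L| = 2√3 ℏ ≈ 3.464ℏ

The 4f subshell has l = 3.
|L| − L_z,max = (2√3 − 3)ℏ ≈ 0.4641ℏ.
For m_l = 2: cos θ = 2/√12, θ ≈ 54.74°.
|L| = ℏ√(3·4) = 2√3 ℏ ≈ 3.464ℏ.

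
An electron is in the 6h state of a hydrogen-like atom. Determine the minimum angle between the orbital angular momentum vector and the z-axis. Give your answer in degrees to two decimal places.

For 6h, l = 5.
|L|² = l(l+1)ℏ² = 30ℏ², so |L| = √30 ℏ.
The smallest angle corresponds to the largest L_z, i.e. m_l = l = 5, giving L_z = 5ℏ.
cos θ_min = 5/√30, so θ_min ≈ 24.09°.

θ_min ≈ 24.09°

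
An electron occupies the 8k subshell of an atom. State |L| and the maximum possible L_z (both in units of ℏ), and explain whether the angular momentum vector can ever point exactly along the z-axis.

For 8k, l = 7.
|L| = 2√14 ℏ ≈ 7.4833ℏ, while L_z,max = lℏ = 7ℏ.
Since |L| > L_z,max, the vector can never point exactly along z; the closest it comes is θ_min = arccos(7/√56) ≈ 20.7°.

No: L_z,max = 7ℏ < |L| = 2√14 ℏ ≈ 7.483ℏ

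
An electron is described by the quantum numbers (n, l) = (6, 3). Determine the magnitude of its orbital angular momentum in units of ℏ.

|L| = 2√3 ℏ ≈ 3.464ℏ

|L| = ℏ√(l(l+1)) = ℏ√(3·4) = 2√3 ℏ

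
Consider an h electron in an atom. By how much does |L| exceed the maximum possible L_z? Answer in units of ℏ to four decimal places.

An h state has l = 5.
|L| = √30 ℏ ≈ 5.4772ℏ, while L_z,max = lℏ = 5ℏ.
The difference is (√30 − 5)ℏ ≈ 0.4772ℏ.

|L| − L_z,max ≈ 0.4772ℏ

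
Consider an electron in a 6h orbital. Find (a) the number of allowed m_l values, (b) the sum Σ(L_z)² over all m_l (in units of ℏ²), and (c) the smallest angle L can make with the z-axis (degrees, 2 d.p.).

11 values; Σ(L_z)² = 110 ℏ²; θ_min ≈ 24.09°

For 6h, l = 5.
There are 2l+1 = 11 values of m_l.
Σ m_l² = 110, so Σ(L_z)² = 110 ℏ².
cos θ_min = 5/√30, so θ_min ≈ 24.09°.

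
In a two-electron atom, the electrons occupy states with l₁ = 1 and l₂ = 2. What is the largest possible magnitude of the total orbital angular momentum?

|L_tot|_max = 2√3 ℏ ≈ 3.464ℏ

The total orbital quantum number L ranges from |l₁ − l₂| to l₁ + l₂ in integer steps.
L ∈ {1, 2, 3}.
The largest magnitude corresponds to L = 3: |L_tot| = ℏ√(3·4) = 2√3 ℏ.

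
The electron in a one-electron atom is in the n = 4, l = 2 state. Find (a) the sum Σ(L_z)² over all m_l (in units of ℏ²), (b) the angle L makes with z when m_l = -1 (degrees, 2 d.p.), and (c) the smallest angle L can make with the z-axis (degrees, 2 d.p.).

Σ m_l² = 10, so Σ(L_z)² = 10 ℏ².
For m_l = -1: cos θ = -1/√6, θ ≈ 114.09°.
cos θ_min = 2/√6, so θ_min ≈ 35.26°.

Σ(L_z)² = 10 ℏ²; θ(m_l=-1) ≈ 114.09°; θ_min ≈ 35.26°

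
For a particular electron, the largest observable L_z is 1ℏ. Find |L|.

The maximum L_z equals lℏ, giving l = 1.
Then |L| = ℏ√(1·2) = √2 ℏ.

|L| = √2 ℏ ≈ 1.414ℏ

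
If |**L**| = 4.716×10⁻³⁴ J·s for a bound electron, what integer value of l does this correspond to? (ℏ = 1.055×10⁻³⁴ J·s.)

Dividing by ℏ: |L|/ℏ ≈ 4.470.
(|L|/ℏ)² = l(l+1) ≈ 19.98 ⇒ l = 4.

l = 4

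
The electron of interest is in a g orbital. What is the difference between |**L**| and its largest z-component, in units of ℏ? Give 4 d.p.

|L| − L_z,max ≈ 0.4721ℏ

The letter g corresponds to l = 4.
|L| = 2√5 ℏ ≈ 4.4721ℏ, while L_z,max = lℏ = 4ℏ.
The difference is (2√5 − 4)ℏ ≈ 0.4721ℏ.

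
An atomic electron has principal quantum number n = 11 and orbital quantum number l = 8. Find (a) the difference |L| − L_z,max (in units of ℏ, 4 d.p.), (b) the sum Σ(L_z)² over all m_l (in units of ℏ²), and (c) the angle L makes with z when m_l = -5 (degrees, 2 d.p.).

|L| − L_z,max = (6√2 − 8)ℏ ≈ 0.4853ℏ.
Σ m_l² = 408, so Σ(L_z)² = 408 ℏ².
For m_l = -5: cos θ = -5/√72, θ ≈ 126.10°.

|L|−L_z,max ≈ 0.4853ℏ; Σ(L_z)² = 408 ℏ²; θ(m_l=-5) ≈ 126.10°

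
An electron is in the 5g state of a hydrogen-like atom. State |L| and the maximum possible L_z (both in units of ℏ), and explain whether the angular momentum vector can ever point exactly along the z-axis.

No: L_z,max = 4ℏ < |L| = 2√5 ℏ ≈ 4.472ℏ

The 5g subshell has l = 4.
|L| = 2√5 ℏ ≈ 4.4721ℏ, while L_z,max = lℏ = 4ℏ.
Since |L| > L_z,max, the vector can never point exactly along z; the closest it comes is θ_min = arccos(4/√20) ≈ 26.6°.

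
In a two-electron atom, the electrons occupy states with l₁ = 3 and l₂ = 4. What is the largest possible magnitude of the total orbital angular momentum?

|L_tot|_max = 2√14 ℏ ≈ 7.483ℏ

By the triangle rule, |l₁ − l₂| ≤ L ≤ l₁ + l₂.
Allowed values: L = 1, 2, 3, 4, 5, 6, 7.
The largest magnitude corresponds to L = 7: |L_tot| = ℏ√(7·8) = 2√14 ℏ.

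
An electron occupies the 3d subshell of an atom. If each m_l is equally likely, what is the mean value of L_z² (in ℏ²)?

For 3d, l = 2.
The allowed m_l values are -2, -1, 0, 1, 2.
Average of L_z² over 5 states: 10/5 ℏ² = 2 ℏ².

⟨L_z²⟩ = 2 ℏ²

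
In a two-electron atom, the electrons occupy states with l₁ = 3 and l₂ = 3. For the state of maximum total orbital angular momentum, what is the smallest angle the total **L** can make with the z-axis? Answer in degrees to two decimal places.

θ_min ≈ 22.21°

L runs from |3 − 3| = 0 to 3 + 3 = 6.
Allowed values: L = 0, 1, 2, 3, 4, 5, 6.
The maximum is L = 6, with |L_tot| = ℏ√(6·7) = √42 ℏ.
The minimum angle with z is arccos(6/√42) ≈ 22.21°.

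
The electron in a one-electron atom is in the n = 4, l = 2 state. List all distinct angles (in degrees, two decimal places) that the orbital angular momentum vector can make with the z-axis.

|L|² = l(l+1)ℏ² = 6ℏ², so |L| = √6 ℏ.
cos θ = m_l/√6 for each m_l ∈ {-2, -1, 0, 1, 2}.

θ ∈ {35.26°, 65.91°, 90.00°, 114.09°, 144.74°}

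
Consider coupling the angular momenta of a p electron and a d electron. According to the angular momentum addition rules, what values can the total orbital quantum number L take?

L = 1, 2, 3

The total orbital quantum number L ranges from |l₁ − l₂| to l₁ + l₂ in integer steps.
L ∈ {1, 2, 3}.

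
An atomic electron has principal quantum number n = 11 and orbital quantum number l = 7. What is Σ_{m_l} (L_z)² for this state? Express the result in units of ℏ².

m_l ∈ {-7, -6, -5, -4, -3, -2, -1, 0, 1, 2, 3, 4, 5, 6, 7}.
Σ m_l² = l(l+1)(2l+1)/3 = 7·8·15/3 = 280.

Σ(L_z)² = 280 ℏ²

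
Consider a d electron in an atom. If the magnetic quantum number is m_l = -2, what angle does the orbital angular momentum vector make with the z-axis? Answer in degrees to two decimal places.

θ ≈ 144.74°

D corresponds to l = 2.
|L| = √(l(l+1)) ℏ = √6 ℏ.
L_z = m_l ℏ = −2ℏ.
cos θ = L_z/|L| = -2/√6, so θ ≈ 144.74°.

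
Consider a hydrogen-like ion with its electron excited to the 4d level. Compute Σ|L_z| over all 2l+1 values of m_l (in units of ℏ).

The 4d level has l = 2.
m_l runs from −2 to 2, i.e. {-2, -1, 0, 1, 2}.
Σ|m_l| = l(l+1) = 6.

Σ|L_z| = 6 ℏ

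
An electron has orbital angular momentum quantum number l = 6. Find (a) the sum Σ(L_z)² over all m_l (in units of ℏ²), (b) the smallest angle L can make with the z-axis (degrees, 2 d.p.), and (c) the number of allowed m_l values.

Σ m_l² = 182, so Σ(L_z)² = 182 ℏ².
cos θ_min = 6/√42, so θ_min ≈ 22.21°.
There are 2l+1 = 13 values of m_l.

Σ(L_z)² = 182 ℏ²; θ_min ≈ 22.21°; 13 values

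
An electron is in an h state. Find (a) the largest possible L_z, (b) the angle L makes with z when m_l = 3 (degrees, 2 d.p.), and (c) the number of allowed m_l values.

L_z,max = 5ℏ; θ(m_l=3) ≈ 56.79°; 11 values

For an h orbital, l = 5.
L_z,max = lℏ = 5ℏ.
For m_l = 3: cos θ = 3/√30, θ ≈ 56.79°.
There are 2l+1 = 11 values of m_l.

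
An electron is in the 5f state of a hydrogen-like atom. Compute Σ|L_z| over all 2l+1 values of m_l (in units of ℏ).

Σ|L_z| = 12 ℏ

The 5f subshell has l = 3.
The allowed m_l values are -3, -2, -1, 0, 1, 2, 3.
Σ|m_l| = 2·3(3+1)/2 = 12.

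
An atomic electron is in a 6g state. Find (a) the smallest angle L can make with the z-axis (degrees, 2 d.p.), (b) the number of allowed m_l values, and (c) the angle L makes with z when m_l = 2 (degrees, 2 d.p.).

θ_min ≈ 26.57°; 9 values; θ(m_l=2) ≈ 63.43°

For 6g, l = 4.
cos θ_min = 4/√20, so θ_min ≈ 26.57°.
There are 2l+1 = 9 values of m_l.
For m_l = 2: cos θ = 2/√20, θ ≈ 63.43°.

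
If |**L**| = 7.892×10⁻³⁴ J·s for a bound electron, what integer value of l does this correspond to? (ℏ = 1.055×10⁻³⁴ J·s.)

Dividing by ℏ: |L|/ℏ ≈ 7.481.
Set l(l+1) = 55.96; the integer solution is l = 7.

l = 7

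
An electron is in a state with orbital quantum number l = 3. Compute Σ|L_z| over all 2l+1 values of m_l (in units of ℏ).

Σ|L_z| = 12 ℏ

m_l ∈ {-3, -2, -1, 0, 1, 2, 3}.
Σ|m_l| = 2·3(3+1)/2 = 12.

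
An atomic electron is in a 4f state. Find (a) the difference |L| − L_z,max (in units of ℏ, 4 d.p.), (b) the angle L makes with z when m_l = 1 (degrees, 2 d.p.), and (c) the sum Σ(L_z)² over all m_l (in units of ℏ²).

|L|−L_z,max ≈ 0.4641ℏ; θ(m_l=1) ≈ 73.22°; Σ(L_z)² = 28 ℏ²

The 4f subshell has l = 3.
|L| − L_z,max = (2√3 − 3)ℏ ≈ 0.4641ℏ.
For m_l = 1: cos θ = 1/√12, θ ≈ 73.22°.
Σ m_l² = 28, so Σ(L_z)² = 28 ℏ².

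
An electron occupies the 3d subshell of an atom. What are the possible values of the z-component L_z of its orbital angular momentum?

L_z ∈ {−2ℏ, −ℏ, 0, ℏ, 2ℏ}

For 3d, l = 2.
L_z = m_l ℏ with m_l ranging from −l to +l in integer steps.
For l = 2: m_l ∈ {-2, -1, 0, 1, 2}.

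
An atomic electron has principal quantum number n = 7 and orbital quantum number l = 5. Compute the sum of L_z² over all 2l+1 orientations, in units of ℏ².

The allowed m_l values are -5, -4, -3, -2, -1, 0, 1, 2, 3, 4, 5.
Σ m_l² = l(l+1)(2l+1)/3 = 5·6·11/3 = 110.

Σ(L_z)² = 110 ℏ²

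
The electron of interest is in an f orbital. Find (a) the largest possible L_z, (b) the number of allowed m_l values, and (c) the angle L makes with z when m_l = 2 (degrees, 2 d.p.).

L_z,max = 3ℏ; 7 values; θ(m_l=2) ≈ 54.74°

F corresponds to l = 3.
L_z,max = lℏ = 3ℏ.
There are 2l+1 = 7 values of m_l.
For m_l = 2: cos θ = 2/√12, θ ≈ 54.74°.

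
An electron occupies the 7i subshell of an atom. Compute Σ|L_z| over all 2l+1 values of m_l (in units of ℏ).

Σ|L_z| = 42 ℏ

The 7i subshell has l = 6.
m_l runs from −6 to 6, i.e. {-6, -5, -4, -3, -2, -1, 0, 1, 2, 3, 4, 5, 6}.
Σ|m_l| = 2·6(6+1)/2 = 42.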